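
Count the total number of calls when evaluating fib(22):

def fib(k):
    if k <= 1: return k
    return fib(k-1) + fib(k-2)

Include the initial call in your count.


Let C(n) = total calls for fib(n)
C(0) = 1, C(1) = 1
C(2) = 1 + C(1) + C(0) = 1 + 1 + 1 = 3
C(3) = 1 + C(2) + C(1) = 1 + 3 + 1 = 5
C(4) = 1 + C(3) + C(2) = 1 + 5 + 3 = 9
C(5) = 1 + C(4) + C(3) = 1 + 9 + 5 = 15
C(6) = 1 + C(5) + C(4) = 1 + 15 + 9 = 25
C(7) = 1 + C(6) + C(5) = 1 + 25 + 15 = 41
C(8) = 1 + C(7) + C(6) = 1 + 41 + 25 = 67
C(9) = 1 + C(8) + C(7) = 1 + 67 + 41 = 109
C(10) = 1 + C(9) + C(8) = 1 + 109 + 67 = 177
C(11) = 1 + C(10) + C(9) = 1 + 177 + 109 = 287
C(12) = 1 + C(11) + C(10) = 1 + 287 + 177 = 465
C(13) = 1 + C(12) + C(11) = 1 + 465 + 287 = 753
C(14) = 1 + C(13) + C(12) = 1 + 753 + 465 = 1219
C(15) = 1 + C(14) + C(13) = 1 + 1219 + 753 = 1973
C(16) = 1 + C(15) + C(14) = 1 + 1973 + 1219 = 3193
C(17) = 1 + C(16) + C(15) = 1 + 3193 + 1973 = 5167
C(18) = 1 + C(17) + C(16) = 1 + 5167 + 3193 = 8361
C(19) = 1 + C(18) + C(17) = 1 + 8361 + 5167 = 13529
C(20) = 1 + C(19) + C(18) = 1 + 13529 + 8361 = 21891
C(21) = 1 + C(20) + C(19) = 1 + 21891 + 13529 = 35421
C(22) = 1 + C(21) + C(20) = 1 + 35421 + 21891 = 57313

57313


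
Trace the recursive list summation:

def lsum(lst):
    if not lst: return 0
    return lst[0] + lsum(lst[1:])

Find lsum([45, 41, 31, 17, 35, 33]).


lsum([45, 41, 31, 17, 35, 33]) = 45 + lsum([41, 31, 17, 35, 33])
lsum([41, 31, 17, 35, 33]) = 41 + lsum([31, 17, 35, 33])
lsum([31, 17, 35, 33]) = 31 + lsum([17, 35, 33])
lsum([17, 35, 33]) = 17 + lsum([35, 33])
lsum([35, 33]) = 35 + lsum([33])
lsum([33]) = 33 + lsum([])
lsum([]) = 0  (base case)
Total: 45 + 41 + 31 + 17 + 35 + 33 + 0 = 202

202


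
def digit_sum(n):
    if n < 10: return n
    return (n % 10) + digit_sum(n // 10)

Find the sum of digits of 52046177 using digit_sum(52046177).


digit_sum(52046177) = 7 + digit_sum(5204617)
digit_sum(5204617) = 7 + digit_sum(520461)
digit_sum(520461) = 1 + digit_sum(52046)
digit_sum(52046) = 6 + digit_sum(5204)
digit_sum(5204) = 4 + digit_sum(520)
digit_sum(520) = 0 + digit_sum(52)
digit_sum(52) = 2 + digit_sum(5)
digit_sum(5) = 5  (base case)
Total: 7 + 7 + 1 + 6 + 4 + 0 + 2 + 5 = 32

32


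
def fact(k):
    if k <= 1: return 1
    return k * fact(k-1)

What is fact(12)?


fact(12)
= 12 * fact(11)
= 12 * 11 * fact(10)
= 12 * 11 * 10 * fact(9)
= 12 * 11 * 10 * 9 * fact(8)
= 12 * 11 * 10 * 9 * 8 * fact(7)
= 12 * 11 * 10 * 9 * 8 * 7 * fact(6)
= 12 * 11 * 10 * 9 * 8 * 7 * 6 * fact(5)
= 12 * 11 * 10 * 9 * 8 * 7 * 6 * 5 * fact(4)
= 12 * 11 * 10 * 9 * 8 * 7 * 6 * 5 * 4 * fact(3)
= 12 * 11 * 10 * 9 * 8 * 7 * 6 * 5 * 4 * 3 * fact(2)
= 12 * 11 * 10 * 9 * 8 * 7 * 6 * 5 * 4 * 3 * 2 * fact(1)
= 12 * 11 * 10 * 9 * 8 * 7 * 6 * 5 * 4 * 3 * 2 * 1
= 479001600

479001600


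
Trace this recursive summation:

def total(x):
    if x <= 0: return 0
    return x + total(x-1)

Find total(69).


total(69)
= 69 + 68 + 67 + 66 + 65 + 64 + 63 + 62 + 61 + 60 + 59 + 58 + 57 + 56 + 55 + 54 + 53 + 52 + 51 + 50 + 49 + 48 + 47 + 46 + 45 + 44 + 43 + 42 + 41 + 40 + 39 + 38 + 37 + 36 + 35 + 34 + 33 + 32 + 31 + 30 + 29 + 28 + 27 + 26 + 25 + 24 + 23 + 22 + 21 + 20 + 19 + 18 + 17 + 16 + 15 + 14 + 13 + 12 + 11 + 10 + 9 + 8 + 7 + 6 + 5 + 4 + 3 + 2 + 1 + total(0)
= 69 + 68 + 67 + 66 + 65 + 64 + 63 + 62 + 61 + 60 + 59 + 58 + 57 + 56 + 55 + 54 + 53 + 52 + 51 + 50 + 49 + 48 + 47 + 46 + 45 + 44 + 43 + 42 + 41 + 40 + 39 + 38 + 37 + 36 + 35 + 34 + 33 + 32 + 31 + 30 + 29 + 28 + 27 + 26 + 25 + 24 + 23 + 22 + 21 + 20 + 19 + 18 + 17 + 16 + 15 + 14 + 13 + 12 + 11 + 10 + 9 + 8 + 7 + 6 + 5 + 4 + 3 + 2 + 1 + 0
= 2415

2415


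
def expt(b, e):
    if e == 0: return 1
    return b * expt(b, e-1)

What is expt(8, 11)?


expt(8, 11)
= 8 * expt(8, 10)
= 8 * 8 * expt(8, 9)
= 8 * 8 * 8 * expt(8, 8)
= 8 * 8 * 8 * 8 * expt(8, 7)
= 8 * 8 * 8 * 8 * 8 * expt(8, 6)
= 8 * 8 * 8 * 8 * 8 * 8 * expt(8, 5)
= 8 * 8 * 8 * 8 * 8 * 8 * 8 * expt(8, 4)
= 8 * 8 * 8 * 8 * 8 * 8 * 8 * 8 * expt(8, 3)
= 8 * 8 * 8 * 8 * 8 * 8 * 8 * 8 * 8 * expt(8, 2)
= 8 * 8 * 8 * 8 * 8 * 8 * 8 * 8 * 8 * 8 * expt(8, 1)
= 8 * 8 * 8 * 8 * 8 * 8 * 8 * 8 * 8 * 8 * 8 * expt(8, 0)
= 8 * 8 * 8 * 8 * 8 * 8 * 8 * 8 * 8 * 8 * 8 * 1
= 8589934592

8589934592


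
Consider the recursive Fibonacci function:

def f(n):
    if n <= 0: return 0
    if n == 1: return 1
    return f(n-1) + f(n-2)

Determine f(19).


Computing f(19) bottom-up:
f(0) = 0
f(1) = 1
f(2) = f(1) + f(0) = 1 + 0 = 1
f(3) = f(2) + f(1) = 1 + 1 = 2
f(4) = f(3) + f(2) = 2 + 1 = 3
f(5) = f(4) + f(3) = 3 + 2 = 5
f(6) = f(5) + f(4) = 5 + 3 = 8
f(7) = f(6) + f(5) = 8 + 5 = 13
f(8) = f(7) + f(6) = 13 + 8 = 21
f(9) = f(8) + f(7) = 21 + 13 = 34
f(10) = f(9) + f(8) = 34 + 21 = 55
f(11) = f(10) + f(9) = 55 + 34 = 89
f(12) = f(11) + f(10) = 89 + 55 = 144
f(13) = f(12) + f(11) = 144 + 89 = 233
f(14) = f(13) + f(12) = 233 + 144 = 377
f(15) = f(14) + f(13) = 377 + 233 = 610
f(16) = f(15) + f(14) = 610 + 377 = 987
f(17) = f(16) + f(15) = 987 + 610 = 1597
f(18) = f(17) + f(16) = 1597 + 987 = 2584
f(19) = f(18) + f(17) = 2584 + 1597 = 4181

4181


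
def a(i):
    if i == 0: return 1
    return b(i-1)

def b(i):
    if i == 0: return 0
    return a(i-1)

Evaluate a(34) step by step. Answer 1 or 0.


a(34) = b(33)
b(33) = a(32)
a(32) = b(31)
b(31) = a(30)
a(30) = b(29)
b(29) = a(28)
a(28) = b(27)
b(27) = a(26)
a(26) = b(25)
b(25) = a(24)
a(24) = b(23)
b(23) = a(22)
a(22) = b(21)
b(21) = a(20)
a(20) = b(19)
b(19) = a(18)
a(18) = b(17)
b(17) = a(16)
a(16) = b(15)
b(15) = a(14)
a(14) = b(13)
b(13) = a(12)
a(12) = b(11)
b(11) = a(10)
a(10) = b(9)
b(9) = a(8)
a(8) = b(7)
b(7) = a(6)
a(6) = b(5)
b(5) = a(4)
a(4) = b(3)
b(3) = a(2)
a(2) = b(1)
b(1) = a(0)
a(0) = 1  (base case)
Result: 1

1


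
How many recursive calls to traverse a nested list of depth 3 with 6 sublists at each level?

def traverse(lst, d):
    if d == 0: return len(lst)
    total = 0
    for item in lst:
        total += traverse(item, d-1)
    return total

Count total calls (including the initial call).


At depth 0 (root): 1 call
At depth 1: each of 1 parents calls traverse on 6 children = 6 calls
At depth 2: each of 6 parents calls traverse on 6 children = 36 calls
At depth 3: each of 36 parents calls traverse on 6 children = 216 calls
Total: 1 + 6 + 36 + 216 = 259

259


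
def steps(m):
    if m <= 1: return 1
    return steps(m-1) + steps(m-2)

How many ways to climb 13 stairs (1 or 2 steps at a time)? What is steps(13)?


Building up from base cases:
steps(0) = 1
steps(1) = 1
steps(2) = steps(1) + steps(0) = 1 + 1 = 2
steps(3) = steps(2) + steps(1) = 2 + 1 = 3
steps(4) = steps(3) + steps(2) = 3 + 2 = 5
steps(5) = steps(4) + steps(3) = 5 + 3 = 8
steps(6) = steps(5) + steps(4) = 8 + 5 = 13
steps(7) = steps(6) + steps(5) = 13 + 8 = 21
steps(8) = steps(7) + steps(6) = 21 + 13 = 34
steps(9) = steps(8) + steps(7) = 34 + 21 = 55
steps(10) = steps(9) + steps(8) = 55 + 34 = 89
steps(11) = steps(10) + steps(9) = 89 + 55 = 144
steps(12) = steps(11) + steps(10) = 144 + 89 = 233
steps(13) = steps(12) + steps(11) = 233 + 144 = 377

377


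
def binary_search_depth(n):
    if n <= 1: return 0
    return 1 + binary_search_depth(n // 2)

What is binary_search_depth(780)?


780 / 2 = 390
390 / 2 = 195
195 / 2 = 97
97 / 2 = 48
48 / 2 = 24
24 / 2 = 12
12 / 2 = 6
6 / 2 = 3
3 / 2 = 1
Reached 1 after 9 halvings

9


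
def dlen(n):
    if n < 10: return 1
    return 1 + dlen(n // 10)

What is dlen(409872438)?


dlen(409872438) = 1 + dlen(40987243)
dlen(40987243) = 1 + dlen(4098724)
dlen(4098724) = 1 + dlen(409872)
dlen(409872) = 1 + dlen(40987)
dlen(40987) = 1 + dlen(4098)
dlen(4098) = 1 + dlen(409)
dlen(409) = 1 + dlen(40)
dlen(40) = 1 + dlen(4)
dlen(4) = 1  (base case: 4 < 10)
Unwinding: 1 + 1 + 1 + 1 + 1 + 1 + 1 + 1 + 1 = 9

9


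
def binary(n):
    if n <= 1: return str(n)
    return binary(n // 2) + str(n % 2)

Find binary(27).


binary(27) = binary(13) + '1'
binary(13) = binary(6) + '1'
binary(6) = binary(3) + '0'
binary(3) = binary(1) + '1'
binary(1) = '1'  (base case)
Concatenating: '1' + '1' + '0' + '1' + '1' = '11011'

11011


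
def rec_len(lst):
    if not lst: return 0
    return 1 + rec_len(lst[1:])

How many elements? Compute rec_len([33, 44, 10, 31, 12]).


rec_len([33, 44, 10, 31, 12]) = 1 + rec_len([44, 10, 31, 12])
rec_len([44, 10, 31, 12]) = 1 + rec_len([10, 31, 12])
rec_len([10, 31, 12]) = 1 + rec_len([31, 12])
rec_len([31, 12]) = 1 + rec_len([12])
rec_len([12]) = 1 + rec_len([])
rec_len([]) = 0  (base case)
Unwinding: 1 + 1 + 1 + 1 + 1 + 0 = 5

5


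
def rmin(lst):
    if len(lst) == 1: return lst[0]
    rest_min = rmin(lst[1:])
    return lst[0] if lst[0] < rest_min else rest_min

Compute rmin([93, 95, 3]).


rmin([93, 95, 3]): compare 93 with rmin([95, 3])
rmin([95, 3]): compare 95 with rmin([3])
rmin([3]) = 3  (base case)
Compare 95 with 3 -> 3
Compare 93 with 3 -> 3

3


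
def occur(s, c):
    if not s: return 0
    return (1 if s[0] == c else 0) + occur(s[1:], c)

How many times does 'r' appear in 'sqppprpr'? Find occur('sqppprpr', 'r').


s[0]='s' != 'r' -> 0
s[0]='q' != 'r' -> 0
s[0]='p' != 'r' -> 0
s[0]='p' != 'r' -> 0
s[0]='p' != 'r' -> 0
s[0]='r' == 'r' -> 1
s[0]='p' != 'r' -> 0
s[0]='r' == 'r' -> 1
Sum: 0 + 0 + 0 + 0 + 0 + 1 + 0 + 1 = 2

2


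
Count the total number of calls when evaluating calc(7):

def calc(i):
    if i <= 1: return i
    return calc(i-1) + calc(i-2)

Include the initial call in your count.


Let C(n) = total calls for calc(n)
C(0) = 1, C(1) = 1
C(2) = 1 + C(1) + C(0) = 1 + 1 + 1 = 3
C(3) = 1 + C(2) + C(1) = 1 + 3 + 1 = 5
C(4) = 1 + C(3) + C(2) = 1 + 5 + 3 = 9
C(5) = 1 + C(4) + C(3) = 1 + 9 + 5 = 15
C(6) = 1 + C(5) + C(4) = 1 + 15 + 9 = 25
C(7) = 1 + C(6) + C(5) = 1 + 25 + 15 = 41

41


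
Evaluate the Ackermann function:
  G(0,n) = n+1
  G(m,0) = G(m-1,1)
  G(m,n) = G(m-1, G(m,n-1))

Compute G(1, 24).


G(1, 24) = G(0, G(1, 23))
  G(1, 23) = G(0, G(1, 22))
    G(1, 22) = G(0, G(1, 21))
      G(1, 21) = G(0, G(1, 20))
        G(1, 20) = G(0, G(1, 19))
          G(1, 19) = G(0, G(1, 18))
          G(1, 18) = G(0, G(1, 17))
          G(1, 17) = G(0, G(1, 16))
          G(1, 16) = G(0, G(1, 15))
          G(1, 15) = G(0, G(1, 14))
          G(1, 14) = G(0, G(1, 13))
          G(1, 13) = G(0, G(1, 12))
          G(1, 12) = G(0, G(1, 11))
          G(1, 11) = G(0, G(1, 10))
          G(1, 10) = G(0, G(1, 9))
          G(1, 9) = G(0, G(1, 8))
          G(1, 8) = G(0, G(1, 7))
          G(1, 7) = G(0, G(1, 6))
          G(1, 6) = G(0, G(1, 5))
          G(1, 5) = G(0, G(1, 4))
          G(1, 4) = G(0, G(1, 3))
          G(1, 3) = G(0, G(1, 2))
          G(1, 2) = G(0, G(1, 1))
          G(1, 1) = G(0, G(1, 0))
          G(1, 0) = G(0, 1)
... (trace truncated)
Result: G(1, 24) = 26

26


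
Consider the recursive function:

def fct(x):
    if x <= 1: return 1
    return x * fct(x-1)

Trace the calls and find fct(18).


fct(18)
= 18 * fct(17)
= 18 * 17 * fct(16)
= 18 * 17 * 16 * fct(15)
= 18 * 17 * 16 * 15 * fct(14)
= 18 * 17 * 16 * 15 * 14 * fct(13)
= 18 * 17 * 16 * 15 * 14 * 13 * fct(12)
= 18 * 17 * 16 * 15 * 14 * 13 * 12 * fct(11)
= 18 * 17 * 16 * 15 * 14 * 13 * 12 * 11 * fct(10)
= 18 * 17 * 16 * 15 * 14 * 13 * 12 * 11 * 10 * fct(9)
= 18 * 17 * 16 * 15 * 14 * 13 * 12 * 11 * 10 * 9 * fct(8)
= 18 * 17 * 16 * 15 * 14 * 13 * 12 * 11 * 10 * 9 * 8 * fct(7)
= 18 * 17 * 16 * 15 * 14 * 13 * 12 * 11 * 10 * 9 * 8 * 7 * fct(6)
= 18 * 17 * 16 * 15 * 14 * 13 * 12 * 11 * 10 * 9 * 8 * 7 * 6 * fct(5)
= 18 * 17 * 16 * 15 * 14 * 13 * 12 * 11 * 10 * 9 * 8 * 7 * 6 * 5 * fct(4)
= 18 * 17 * 16 * 15 * 14 * 13 * 12 * 11 * 10 * 9 * 8 * 7 * 6 * 5 * 4 * fct(3)
= 18 * 17 * 16 * 15 * 14 * 13 * 12 * 11 * 10 * 9 * 8 * 7 * 6 * 5 * 4 * 3 * fct(2)
= 18 * 17 * 16 * 15 * 14 * 13 * 12 * 11 * 10 * 9 * 8 * 7 * 6 * 5 * 4 * 3 * 2 * fct(1)
= 18 * 17 * 16 * 15 * 14 * 13 * 12 * 11 * 10 * 9 * 8 * 7 * 6 * 5 * 4 * 3 * 2 * 1
= 6402373705728000

6402373705728000


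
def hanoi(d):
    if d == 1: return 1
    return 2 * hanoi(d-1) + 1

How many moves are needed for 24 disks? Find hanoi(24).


hanoi(24) = 2 * hanoi(23) + 1
hanoi(23) = 2 * hanoi(22) + 1
hanoi(22) = 2 * hanoi(21) + 1
hanoi(21) = 2 * hanoi(20) + 1
hanoi(20) = 2 * hanoi(19) + 1
hanoi(19) = 2 * hanoi(18) + 1
hanoi(18) = 2 * hanoi(17) + 1
hanoi(17) = 2 * hanoi(16) + 1
hanoi(16) = 2 * hanoi(15) + 1
hanoi(15) = 2 * hanoi(14) + 1
hanoi(14) = 2 * hanoi(13) + 1
hanoi(13) = 2 * hanoi(12) + 1
hanoi(12) = 2 * hanoi(11) + 1
hanoi(11) = 2 * hanoi(10) + 1
hanoi(10) = 2 * hanoi(9) + 1
hanoi(9) = 2 * hanoi(8) + 1
hanoi(8) = 2 * hanoi(7) + 1
hanoi(7) = 2 * hanoi(6) + 1
hanoi(6) = 2 * hanoi(5) + 1
hanoi(5) = 2 * hanoi(4) + 1
hanoi(4) = 2 * hanoi(3) + 1
hanoi(3) = 2 * hanoi(2) + 1
hanoi(2) = 2 * hanoi(1) + 1
hanoi(1) = 1  (base case)
hanoi(2) = 2 * 1 + 1 = 3
hanoi(3) = 2 * 3 + 1 = 7
hanoi(4) = 2 * 7 + 1 = 15
hanoi(5) = 2 * 15 + 1 = 31
hanoi(6) = 2 * 31 + 1 = 63
hanoi(7) = 2 * 63 + 1 = 127
hanoi(8) = 2 * 127 + 1 = 255
hanoi(9) = 2 * 255 + 1 = 511
hanoi(10) = 2 * 511 + 1 = 1023
hanoi(11) = 2 * 1023 + 1 = 2047
hanoi(12) = 2 * 2047 + 1 = 4095
hanoi(13) = 2 * 4095 + 1 = 8191
hanoi(14) = 2 * 8191 + 1 = 16383
hanoi(15) = 2 * 16383 + 1 = 32767
hanoi(16) = 2 * 32767 + 1 = 65535
hanoi(17) = 2 * 65535 + 1 = 131071
hanoi(18) = 2 * 131071 + 1 = 262143
hanoi(19) = 2 * 262143 + 1 = 524287
hanoi(20) = 2 * 524287 + 1 = 1048575
hanoi(21) = 2 * 1048575 + 1 = 2097151
hanoi(22) = 2 * 2097151 + 1 = 4194303
hanoi(23) = 2 * 4194303 + 1 = 8388607
hanoi(24) = 2 * 8388607 + 1 = 16777215

16777215


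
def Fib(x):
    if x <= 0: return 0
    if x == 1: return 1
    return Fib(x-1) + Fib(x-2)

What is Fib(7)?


Computing Fib(7) bottom-up:
Fib(0) = 0
Fib(1) = 1
Fib(2) = Fib(1) + Fib(0) = 1 + 0 = 1
Fib(3) = Fib(2) + Fib(1) = 1 + 1 = 2
Fib(4) = Fib(3) + Fib(2) = 2 + 1 = 3
Fib(5) = Fib(4) + Fib(3) = 3 + 2 = 5
Fib(6) = Fib(5) + Fib(4) = 5 + 3 = 8
Fib(7) = Fib(6) + Fib(5) = 8 + 5 = 13

13


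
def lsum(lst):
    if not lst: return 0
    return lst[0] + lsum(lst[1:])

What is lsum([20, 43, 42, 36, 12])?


lsum([20, 43, 42, 36, 12]) = 20 + lsum([43, 42, 36, 12])
lsum([43, 42, 36, 12]) = 43 + lsum([42, 36, 12])
lsum([42, 36, 12]) = 42 + lsum([36, 12])
lsum([36, 12]) = 36 + lsum([12])
lsum([12]) = 12 + lsum([])
lsum([]) = 0  (base case)
Total: 20 + 43 + 42 + 36 + 12 + 0 = 153

153


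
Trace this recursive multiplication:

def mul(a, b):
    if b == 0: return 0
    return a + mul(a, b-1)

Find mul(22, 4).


mul(22, 4) = 22 + mul(22, 3)
mul(22, 3) = 22 + mul(22, 2)
mul(22, 2) = 22 + mul(22, 1)
mul(22, 1) = 22 + mul(22, 0)
mul(22, 0) = 0  (base case)
Total: 22 + 22 + 22 + 22 + 0 = 88

88


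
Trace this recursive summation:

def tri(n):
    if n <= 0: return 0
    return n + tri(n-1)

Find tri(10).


tri(10)
= 10 + 9 + 8 + 7 + 6 + 5 + 4 + 3 + 2 + 1 + tri(0)
= 10 + 9 + 8 + 7 + 6 + 5 + 4 + 3 + 2 + 1 + 0
= 55

55


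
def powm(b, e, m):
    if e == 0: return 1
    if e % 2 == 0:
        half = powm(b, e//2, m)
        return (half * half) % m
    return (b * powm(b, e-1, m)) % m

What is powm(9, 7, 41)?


powm(9, 7, 41): e is odd, compute powm(9, 6, 41)
  powm(9, 6, 41): e is even, compute powm(9, 3, 41)
    powm(9, 3, 41): e is odd, compute powm(9, 2, 41)
      powm(9, 2, 41): e is even, compute powm(9, 1, 41)
        powm(9, 1, 41): e is odd, compute powm(9, 0, 41)
          powm(9, 0, 41) = 1
        (9 * 1) % 41 = 9
      half=9, (9*9) % 41 = 40
    (9 * 40) % 41 = 32
  half=32, (32*32) % 41 = 40
(9 * 40) % 41 = 32

32


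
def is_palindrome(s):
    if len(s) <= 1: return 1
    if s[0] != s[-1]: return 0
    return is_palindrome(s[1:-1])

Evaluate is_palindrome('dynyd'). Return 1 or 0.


is_palindrome('dynyd'): s[0]='d' == s[-1]='d' -> check is_palindrome('yny')
is_palindrome('yny'): s[0]='y' == s[-1]='y' -> check is_palindrome('n')
is_palindrome('n'): len <= 1 -> return 1  (base case)
Result: 1 (palindrome)

1


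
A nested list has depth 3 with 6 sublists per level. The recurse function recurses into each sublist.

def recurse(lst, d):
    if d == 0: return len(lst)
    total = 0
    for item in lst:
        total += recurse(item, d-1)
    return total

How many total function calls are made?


At depth 0 (root): 1 call
At depth 1: each of 1 parents calls recurse on 6 children = 6 calls
At depth 2: each of 6 parents calls recurse on 6 children = 36 calls
At depth 3: each of 36 parents calls recurse on 6 children = 216 calls
Total: 1 + 6 + 36 + 216 = 259

259


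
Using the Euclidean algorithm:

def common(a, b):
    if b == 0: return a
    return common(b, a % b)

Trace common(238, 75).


common(238, 75) = common(75, 13)
common(75, 13) = common(13, 10)
common(13, 10) = common(10, 3)
common(10, 3) = common(3, 1)
common(3, 1) = common(1, 0)
common(1, 0) = 1  (base case)

1


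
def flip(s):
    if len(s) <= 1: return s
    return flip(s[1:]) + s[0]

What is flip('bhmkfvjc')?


flip('bhmkfvjc') = flip('hmkfvjc') + 'b'
flip('hmkfvjc') = flip('mkfvjc') + 'h'
flip('mkfvjc') = flip('kfvjc') + 'm'
flip('kfvjc') = flip('fvjc') + 'k'
flip('fvjc') = flip('vjc') + 'f'
flip('vjc') = flip('jc') + 'v'
flip('jc') = flip('c') + 'j'
flip('c') = 'c'  (base case)
Concatenating: 'c' + 'j' + 'v' + 'f' + 'k' + 'm' + 'h' + 'b' = 'cjvfkmhb'

cjvfkmhb


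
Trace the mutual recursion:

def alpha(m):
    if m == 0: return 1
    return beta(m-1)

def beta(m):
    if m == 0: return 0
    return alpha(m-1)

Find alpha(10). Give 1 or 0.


alpha(10) = beta(9)
beta(9) = alpha(8)
alpha(8) = beta(7)
beta(7) = alpha(6)
alpha(6) = beta(5)
beta(5) = alpha(4)
alpha(4) = beta(3)
beta(3) = alpha(2)
alpha(2) = beta(1)
beta(1) = alpha(0)
alpha(0) = 1  (base case)
Result: 1

1


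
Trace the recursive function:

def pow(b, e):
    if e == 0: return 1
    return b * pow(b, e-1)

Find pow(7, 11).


pow(7, 11)
= 7 * pow(7, 10)
= 7 * 7 * pow(7, 9)
= 7 * 7 * 7 * pow(7, 8)
= 7 * 7 * 7 * 7 * pow(7, 7)
= 7 * 7 * 7 * 7 * 7 * pow(7, 6)
= 7 * 7 * 7 * 7 * 7 * 7 * pow(7, 5)
= 7 * 7 * 7 * 7 * 7 * 7 * 7 * pow(7, 4)
= 7 * 7 * 7 * 7 * 7 * 7 * 7 * 7 * pow(7, 3)
= 7 * 7 * 7 * 7 * 7 * 7 * 7 * 7 * 7 * pow(7, 2)
= 7 * 7 * 7 * 7 * 7 * 7 * 7 * 7 * 7 * 7 * pow(7, 1)
= 7 * 7 * 7 * 7 * 7 * 7 * 7 * 7 * 7 * 7 * 7 * pow(7, 0)
= 7 * 7 * 7 * 7 * 7 * 7 * 7 * 7 * 7 * 7 * 7 * 1
= 1977326743

1977326743


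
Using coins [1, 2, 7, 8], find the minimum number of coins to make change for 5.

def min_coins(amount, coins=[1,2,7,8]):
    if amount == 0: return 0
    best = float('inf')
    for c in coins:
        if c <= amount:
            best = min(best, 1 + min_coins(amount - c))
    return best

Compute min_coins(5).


Building up with DP:
min_coins(0) = 0
min_coins(1) = min(1+min_coins(0)=1+0=1) = 1
min_coins(2) = min(1+min_coins(1)=1+1=2, 1+min_coins(0)=1+0=1) = 1
min_coins(3) = min(1+min_coins(2)=1+1=2, 1+min_coins(1)=1+1=2) = 2
min_coins(4) = min(1+min_coins(3)=1+2=3, 1+min_coins(2)=1+1=2) = 2
min_coins(5) = min(1+min_coins(4)=1+2=3, 1+min_coins(3)=1+2=3) = 3

3


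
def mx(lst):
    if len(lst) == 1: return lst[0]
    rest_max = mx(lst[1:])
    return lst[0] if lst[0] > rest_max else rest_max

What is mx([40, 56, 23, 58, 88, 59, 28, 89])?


mx([40, 56, 23, 58, 88, 59, 28, 89]): compare 40 with mx([56, 23, 58, 88, 59, 28, 89])
mx([56, 23, 58, 88, 59, 28, 89]): compare 56 with mx([23, 58, 88, 59, 28, 89])
mx([23, 58, 88, 59, 28, 89]): compare 23 with mx([58, 88, 59, 28, 89])
mx([58, 88, 59, 28, 89]): compare 58 with mx([88, 59, 28, 89])
mx([88, 59, 28, 89]): compare 88 with mx([59, 28, 89])
mx([59, 28, 89]): compare 59 with mx([28, 89])
mx([28, 89]): compare 28 with mx([89])
mx([89]) = 89  (base case)
Compare 28 with 89 -> 89
Compare 59 with 89 -> 89
Compare 88 with 89 -> 89
Compare 58 with 89 -> 89
Compare 23 with 89 -> 89
Compare 56 with 89 -> 89
Compare 40 with 89 -> 89

89


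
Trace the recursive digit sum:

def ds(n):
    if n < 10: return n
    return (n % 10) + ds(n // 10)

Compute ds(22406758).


ds(22406758) = 8 + ds(2240675)
ds(2240675) = 5 + ds(224067)
ds(224067) = 7 + ds(22406)
ds(22406) = 6 + ds(2240)
ds(2240) = 0 + ds(224)
ds(224) = 4 + ds(22)
ds(22) = 2 + ds(2)
ds(2) = 2  (base case)
Total: 8 + 5 + 7 + 6 + 0 + 4 + 2 + 2 = 34

34


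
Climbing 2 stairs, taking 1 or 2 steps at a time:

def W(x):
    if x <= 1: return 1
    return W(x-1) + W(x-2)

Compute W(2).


Building up from base cases:
W(0) = 1
W(1) = 1
W(2) = W(1) + W(0) = 1 + 1 = 2

2


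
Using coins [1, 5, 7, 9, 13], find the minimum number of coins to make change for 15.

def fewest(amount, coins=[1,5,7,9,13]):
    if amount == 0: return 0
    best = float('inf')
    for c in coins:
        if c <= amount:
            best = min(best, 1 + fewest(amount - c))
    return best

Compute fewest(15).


Building up with DP:
fewest(0) = 0
fewest(1) = min(1+fewest(0)=1+0=1) = 1
fewest(2) = min(1+fewest(1)=1+1=2) = 2
fewest(3) = min(1+fewest(2)=1+2=3) = 3
fewest(4) = min(1+fewest(3)=1+3=4) = 4
fewest(5) = min(1+fewest(4)=1+4=5, 1+fewest(0)=1+0=1) = 1
fewest(6) = min(1+fewest(5)=1+1=2, 1+fewest(1)=1+1=2) = 2
fewest(7) = min(1+fewest(6)=1+2=3, 1+fewest(2)=1+2=3, 1+fewest(0)=1+0=1) = 1
fewest(8) = min(1+fewest(7)=1+1=2, 1+fewest(3)=1+3=4, 1+fewest(1)=1+1=2) = 2
fewest(9) = min(1+fewest(8)=1+2=3, 1+fewest(4)=1+4=5, 1+fewest(2)=1+2=3, 1+fewest(0)=1+0=1) = 1
fewest(10) = min(1+fewest(9)=1+1=2, 1+fewest(5)=1+1=2, 1+fewest(3)=1+3=4, 1+fewest(1)=1+1=2) = 2
fewest(11) = min(1+fewest(10)=1+2=3, 1+fewest(6)=1+2=3, 1+fewest(4)=1+4=5, 1+fewest(2)=1+2=3) = 3
fewest(12) = min(1+fewest(11)=1+3=4, 1+fewest(7)=1+1=2, 1+fewest(5)=1+1=2, 1+fewest(3)=1+3=4) = 2
fewest(13) = min(1+fewest(12)=1+2=3, 1+fewest(8)=1+2=3, 1+fewest(6)=1+2=3, 1+fewest(4)=1+4=5, 1+fewest(0)=1+0=1) = 1
fewest(14) = min(1+fewest(13)=1+1=2, 1+fewest(9)=1+1=2, 1+fewest(7)=1+1=2, 1+fewest(5)=1+1=2, 1+fewest(1)=1+1=2) = 2
fewest(15) = min(1+fewest(14)=1+2=3, 1+fewest(10)=1+2=3, 1+fewest(8)=1+2=3, 1+fewest(6)=1+2=3, 1+fewest(2)=1+2=3) = 3

3


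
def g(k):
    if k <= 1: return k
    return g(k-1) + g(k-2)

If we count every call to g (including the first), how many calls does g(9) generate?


Let C(n) = total calls for g(n)
C(0) = 1, C(1) = 1
C(2) = 1 + C(1) + C(0) = 1 + 1 + 1 = 3
C(3) = 1 + C(2) + C(1) = 1 + 3 + 1 = 5
C(4) = 1 + C(3) + C(2) = 1 + 5 + 3 = 9
C(5) = 1 + C(4) + C(3) = 1 + 9 + 5 = 15
C(6) = 1 + C(5) + C(4) = 1 + 15 + 9 = 25
C(7) = 1 + C(6) + C(5) = 1 + 25 + 15 = 41
C(8) = 1 + C(7) + C(6) = 1 + 41 + 25 = 67
C(9) = 1 + C(8) + C(7) = 1 + 67 + 41 = 109

109


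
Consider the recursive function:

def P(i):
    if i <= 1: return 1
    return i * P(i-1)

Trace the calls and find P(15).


P(15)
= 15 * P(14)
= 15 * 14 * P(13)
= 15 * 14 * 13 * P(12)
= 15 * 14 * 13 * 12 * P(11)
= 15 * 14 * 13 * 12 * 11 * P(10)
= 15 * 14 * 13 * 12 * 11 * 10 * P(9)
= 15 * 14 * 13 * 12 * 11 * 10 * 9 * P(8)
= 15 * 14 * 13 * 12 * 11 * 10 * 9 * 8 * P(7)
= 15 * 14 * 13 * 12 * 11 * 10 * 9 * 8 * 7 * P(6)
= 15 * 14 * 13 * 12 * 11 * 10 * 9 * 8 * 7 * 6 * P(5)
= 15 * 14 * 13 * 12 * 11 * 10 * 9 * 8 * 7 * 6 * 5 * P(4)
= 15 * 14 * 13 * 12 * 11 * 10 * 9 * 8 * 7 * 6 * 5 * 4 * P(3)
= 15 * 14 * 13 * 12 * 11 * 10 * 9 * 8 * 7 * 6 * 5 * 4 * 3 * P(2)
= 15 * 14 * 13 * 12 * 11 * 10 * 9 * 8 * 7 * 6 * 5 * 4 * 3 * 2 * P(1)
= 15 * 14 * 13 * 12 * 11 * 10 * 9 * 8 * 7 * 6 * 5 * 4 * 3 * 2 * 1
= 1307674368000

1307674368000


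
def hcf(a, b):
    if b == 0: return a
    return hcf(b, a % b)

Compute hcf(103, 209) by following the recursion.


hcf(103, 209) = hcf(209, 103)
hcf(209, 103) = hcf(103, 3)
hcf(103, 3) = hcf(3, 1)
hcf(3, 1) = hcf(1, 0)
hcf(1, 0) = 1  (base case)

1


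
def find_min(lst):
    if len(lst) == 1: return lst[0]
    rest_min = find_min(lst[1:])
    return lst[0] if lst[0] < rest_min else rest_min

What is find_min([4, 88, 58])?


find_min([4, 88, 58]): compare 4 with find_min([88, 58])
find_min([88, 58]): compare 88 with find_min([58])
find_min([58]) = 58  (base case)
Compare 88 with 58 -> 58
Compare 4 with 58 -> 4

4


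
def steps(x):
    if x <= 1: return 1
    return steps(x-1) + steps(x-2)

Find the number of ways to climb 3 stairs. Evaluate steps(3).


Building up from base cases:
steps(0) = 1
steps(1) = 1
steps(2) = steps(1) + steps(0) = 1 + 1 = 2
steps(3) = steps(2) + steps(1) = 2 + 1 = 3

3


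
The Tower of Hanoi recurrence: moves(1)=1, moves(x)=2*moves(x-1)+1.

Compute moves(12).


moves(12) = 2 * moves(11) + 1
moves(11) = 2 * moves(10) + 1
moves(10) = 2 * moves(9) + 1
moves(9) = 2 * moves(8) + 1
moves(8) = 2 * moves(7) + 1
moves(7) = 2 * moves(6) + 1
moves(6) = 2 * moves(5) + 1
moves(5) = 2 * moves(4) + 1
moves(4) = 2 * moves(3) + 1
moves(3) = 2 * moves(2) + 1
moves(2) = 2 * moves(1) + 1
moves(1) = 1  (base case)
moves(2) = 2 * 1 + 1 = 3
moves(3) = 2 * 3 + 1 = 7
moves(4) = 2 * 7 + 1 = 15
moves(5) = 2 * 15 + 1 = 31
moves(6) = 2 * 31 + 1 = 63
moves(7) = 2 * 63 + 1 = 127
moves(8) = 2 * 127 + 1 = 255
moves(9) = 2 * 255 + 1 = 511
moves(10) = 2 * 511 + 1 = 1023
moves(11) = 2 * 1023 + 1 = 2047
moves(12) = 2 * 2047 + 1 = 4095

4095


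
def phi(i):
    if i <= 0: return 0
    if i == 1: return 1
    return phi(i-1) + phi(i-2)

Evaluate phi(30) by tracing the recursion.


Computing phi(30) bottom-up:
phi(0) = 0
phi(1) = 1
phi(2) = phi(1) + phi(0) = 1 + 0 = 1
phi(3) = phi(2) + phi(1) = 1 + 1 = 2
phi(4) = phi(3) + phi(2) = 2 + 1 = 3
phi(5) = phi(4) + phi(3) = 3 + 2 = 5
phi(6) = phi(5) + phi(4) = 5 + 3 = 8
phi(7) = phi(6) + phi(5) = 8 + 5 = 13
phi(8) = phi(7) + phi(6) = 13 + 8 = 21
phi(9) = phi(8) + phi(7) = 21 + 13 = 34
phi(10) = phi(9) + phi(8) = 34 + 21 = 55
phi(11) = phi(10) + phi(9) = 55 + 34 = 89
phi(12) = phi(11) + phi(10) = 89 + 55 = 144
phi(13) = phi(12) + phi(11) = 144 + 89 = 233
phi(14) = phi(13) + phi(12) = 233 + 144 = 377
phi(15) = phi(14) + phi(13) = 377 + 233 = 610
phi(16) = phi(15) + phi(14) = 610 + 377 = 987
phi(17) = phi(16) + phi(15) = 987 + 610 = 1597
phi(18) = phi(17) + phi(16) = 1597 + 987 = 2584
phi(19) = phi(18) + phi(17) = 2584 + 1597 = 4181
phi(20) = phi(19) + phi(18) = 4181 + 2584 = 6765
phi(21) = phi(20) + phi(19) = 6765 + 4181 = 10946
phi(22) = phi(21) + phi(20) = 10946 + 6765 = 17711
phi(23) = phi(22) + phi(21) = 17711 + 10946 = 28657
phi(24) = phi(23) + phi(22) = 28657 + 17711 = 46368
phi(25) = phi(24) + phi(23) = 46368 + 28657 = 75025
phi(26) = phi(25) + phi(24) = 75025 + 46368 = 121393
phi(27) = phi(26) + phi(25) = 121393 + 75025 = 196418
phi(28) = phi(27) + phi(26) = 196418 + 121393 = 317811
phi(29) = phi(28) + phi(27) = 317811 + 196418 = 514229
phi(30) = phi(29) + phi(28) = 514229 + 317811 = 832040

832040


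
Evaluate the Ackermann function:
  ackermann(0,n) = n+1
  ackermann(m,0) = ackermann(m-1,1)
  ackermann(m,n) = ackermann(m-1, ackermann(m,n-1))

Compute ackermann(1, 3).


ackermann(1, 3) = ackermann(0, ackermann(1, 2))
  ackermann(1, 2) = ackermann(0, ackermann(1, 1))
    ackermann(1, 1) = ackermann(0, ackermann(1, 0))
      ackermann(1, 0) = ackermann(0, 1)
        ackermann(0, 1) = 2
      = ackermann(0, 2)
      ackermann(0, 2) = 3
    = ackermann(0, 3)
    ackermann(0, 3) = 4
  = ackermann(0, 4)
  ackermann(0, 4) = 5
Result: ackermann(1, 3) = 5

5


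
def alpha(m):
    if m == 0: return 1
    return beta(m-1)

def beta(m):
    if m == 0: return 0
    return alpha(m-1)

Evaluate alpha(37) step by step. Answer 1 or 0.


alpha(37) = beta(36)
beta(36) = alpha(35)
alpha(35) = beta(34)
beta(34) = alpha(33)
alpha(33) = beta(32)
beta(32) = alpha(31)
alpha(31) = beta(30)
beta(30) = alpha(29)
alpha(29) = beta(28)
beta(28) = alpha(27)
alpha(27) = beta(26)
beta(26) = alpha(25)
alpha(25) = beta(24)
beta(24) = alpha(23)
alpha(23) = beta(22)
beta(22) = alpha(21)
alpha(21) = beta(20)
beta(20) = alpha(19)
alpha(19) = beta(18)
beta(18) = alpha(17)
alpha(17) = beta(16)
beta(16) = alpha(15)
alpha(15) = beta(14)
beta(14) = alpha(13)
alpha(13) = beta(12)
beta(12) = alpha(11)
alpha(11) = beta(10)
beta(10) = alpha(9)
alpha(9) = beta(8)
beta(8) = alpha(7)
alpha(7) = beta(6)
beta(6) = alpha(5)
alpha(5) = beta(4)
beta(4) = alpha(3)
alpha(3) = beta(2)
beta(2) = alpha(1)
alpha(1) = beta(0)
beta(0) = 0  (base case)
Result: 0

0


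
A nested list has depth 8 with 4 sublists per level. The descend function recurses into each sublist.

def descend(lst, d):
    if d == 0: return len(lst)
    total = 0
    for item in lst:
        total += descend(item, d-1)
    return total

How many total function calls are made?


At depth 0 (root): 1 call
At depth 1: each of 1 parents calls descend on 4 children = 4 calls
At depth 2: each of 4 parents calls descend on 4 children = 16 calls
At depth 3: each of 16 parents calls descend on 4 children = 64 calls
At depth 4: each of 64 parents calls descend on 4 children = 256 calls
At depth 5: each of 256 parents calls descend on 4 children = 1024 calls
At depth 6: each of 1024 parents calls descend on 4 children = 4096 calls
At depth 7: each of 4096 parents calls descend on 4 children = 16384 calls
At depth 8: each of 16384 parents calls descend on 4 children = 65536 calls
Total: 1 + 4 + 16 + 64 + 256 + 1024 + 4096 + 16384 + 65536 = 87381

87381


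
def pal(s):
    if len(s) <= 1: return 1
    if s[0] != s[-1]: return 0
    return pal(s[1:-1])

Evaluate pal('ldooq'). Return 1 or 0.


pal('ldooq'): s[0]='l' != s[-1]='q' -> return 0
Result: 0 (not a palindrome)

0


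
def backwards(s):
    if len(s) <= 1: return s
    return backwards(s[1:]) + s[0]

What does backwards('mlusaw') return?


backwards('mlusaw') = backwards('lusaw') + 'm'
backwards('lusaw') = backwards('usaw') + 'l'
backwards('usaw') = backwards('saw') + 'u'
backwards('saw') = backwards('aw') + 's'
backwards('aw') = backwards('w') + 'a'
backwards('w') = 'w'  (base case)
Concatenating: 'w' + 'a' + 's' + 'u' + 'l' + 'm' = 'wasulm'

wasulm


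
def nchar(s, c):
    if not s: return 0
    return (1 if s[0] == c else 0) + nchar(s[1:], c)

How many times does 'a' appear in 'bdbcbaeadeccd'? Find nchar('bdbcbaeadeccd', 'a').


s[0]='b' != 'a' -> 0
s[0]='d' != 'a' -> 0
s[0]='b' != 'a' -> 0
s[0]='c' != 'a' -> 0
s[0]='b' != 'a' -> 0
s[0]='a' == 'a' -> 1
s[0]='e' != 'a' -> 0
s[0]='a' == 'a' -> 1
s[0]='d' != 'a' -> 0
s[0]='e' != 'a' -> 0
s[0]='c' != 'a' -> 0
s[0]='c' != 'a' -> 0
s[0]='d' != 'a' -> 0
Sum: 0 + 0 + 0 + 0 + 0 + 1 + 0 + 1 + 0 + 0 + 0 + 0 + 0 = 2

2


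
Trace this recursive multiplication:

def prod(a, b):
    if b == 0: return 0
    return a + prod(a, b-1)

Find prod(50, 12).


prod(50, 12) = 50 + prod(50, 11)
prod(50, 11) = 50 + prod(50, 10)
prod(50, 10) = 50 + prod(50, 9)
prod(50, 9) = 50 + prod(50, 8)
prod(50, 8) = 50 + prod(50, 7)
prod(50, 7) = 50 + prod(50, 6)
prod(50, 6) = 50 + prod(50, 5)
prod(50, 5) = 50 + prod(50, 4)
prod(50, 4) = 50 + prod(50, 3)
prod(50, 3) = 50 + prod(50, 2)
prod(50, 2) = 50 + prod(50, 1)
prod(50, 1) = 50 + prod(50, 0)
prod(50, 0) = 0  (base case)
Total: 50 + 50 + 50 + 50 + 50 + 50 + 50 + 50 + 50 + 50 + 50 + 50 + 0 = 600

600


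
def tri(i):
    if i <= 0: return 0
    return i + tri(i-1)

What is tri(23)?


tri(23)
= 23 + 22 + 21 + 20 + 19 + 18 + 17 + 16 + 15 + 14 + 13 + 12 + 11 + 10 + 9 + 8 + 7 + 6 + 5 + 4 + 3 + 2 + 1 + tri(0)
= 23 + 22 + 21 + 20 + 19 + 18 + 17 + 16 + 15 + 14 + 13 + 12 + 11 + 10 + 9 + 8 + 7 + 6 + 5 + 4 + 3 + 2 + 1 + 0
= 276

276


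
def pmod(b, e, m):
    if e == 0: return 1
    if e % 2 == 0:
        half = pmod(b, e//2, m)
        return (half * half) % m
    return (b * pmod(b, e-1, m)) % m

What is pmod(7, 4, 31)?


pmod(7, 4, 31): e is even, compute pmod(7, 2, 31)
  pmod(7, 2, 31): e is even, compute pmod(7, 1, 31)
    pmod(7, 1, 31): e is odd, compute pmod(7, 0, 31)
      pmod(7, 0, 31) = 1
    (7 * 1) % 31 = 7
  half=7, (7*7) % 31 = 18
half=18, (18*18) % 31 = 14

14


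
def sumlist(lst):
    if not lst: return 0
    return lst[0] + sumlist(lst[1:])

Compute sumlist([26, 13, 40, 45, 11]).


sumlist([26, 13, 40, 45, 11]) = 26 + sumlist([13, 40, 45, 11])
sumlist([13, 40, 45, 11]) = 13 + sumlist([40, 45, 11])
sumlist([40, 45, 11]) = 40 + sumlist([45, 11])
sumlist([45, 11]) = 45 + sumlist([11])
sumlist([11]) = 11 + sumlist([])
sumlist([]) = 0  (base case)
Total: 26 + 13 + 40 + 45 + 11 + 0 = 135

135


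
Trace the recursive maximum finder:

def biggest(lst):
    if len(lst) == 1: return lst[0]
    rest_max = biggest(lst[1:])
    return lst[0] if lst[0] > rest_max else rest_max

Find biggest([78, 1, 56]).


biggest([78, 1, 56]): compare 78 with biggest([1, 56])
biggest([1, 56]): compare 1 with biggest([56])
biggest([56]) = 56  (base case)
Compare 1 with 56 -> 56
Compare 78 with 56 -> 78

78


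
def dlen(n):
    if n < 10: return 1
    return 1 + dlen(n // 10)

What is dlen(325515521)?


dlen(325515521) = 1 + dlen(32551552)
dlen(32551552) = 1 + dlen(3255155)
dlen(3255155) = 1 + dlen(325515)
dlen(325515) = 1 + dlen(32551)
dlen(32551) = 1 + dlen(3255)
dlen(3255) = 1 + dlen(325)
dlen(325) = 1 + dlen(32)
dlen(32) = 1 + dlen(3)
dlen(3) = 1  (base case: 3 < 10)
Unwinding: 1 + 1 + 1 + 1 + 1 + 1 + 1 + 1 + 1 = 9

9


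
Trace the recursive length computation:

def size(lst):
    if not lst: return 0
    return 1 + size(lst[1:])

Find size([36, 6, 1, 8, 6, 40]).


size([36, 6, 1, 8, 6, 40]) = 1 + size([6, 1, 8, 6, 40])
size([6, 1, 8, 6, 40]) = 1 + size([1, 8, 6, 40])
size([1, 8, 6, 40]) = 1 + size([8, 6, 40])
size([8, 6, 40]) = 1 + size([6, 40])
size([6, 40]) = 1 + size([40])
size([40]) = 1 + size([])
size([]) = 0  (base case)
Unwinding: 1 + 1 + 1 + 1 + 1 + 1 + 0 = 6

6


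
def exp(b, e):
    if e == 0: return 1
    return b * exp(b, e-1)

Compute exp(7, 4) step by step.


exp(7, 4)
= 7 * exp(7, 3)
= 7 * 7 * exp(7, 2)
= 7 * 7 * 7 * exp(7, 1)
= 7 * 7 * 7 * 7 * exp(7, 0)
= 7 * 7 * 7 * 7 * 1
= 2401

2401


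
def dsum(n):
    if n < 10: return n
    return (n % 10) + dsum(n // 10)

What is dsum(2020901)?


dsum(2020901) = 1 + dsum(202090)
dsum(202090) = 0 + dsum(20209)
dsum(20209) = 9 + dsum(2020)
dsum(2020) = 0 + dsum(202)
dsum(202) = 2 + dsum(20)
dsum(20) = 0 + dsum(2)
dsum(2) = 2  (base case)
Total: 1 + 0 + 9 + 0 + 2 + 0 + 2 = 14

14


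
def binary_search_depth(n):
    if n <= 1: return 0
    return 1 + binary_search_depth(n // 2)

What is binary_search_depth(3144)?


3144 / 2 = 1572
1572 / 2 = 786
786 / 2 = 393
393 / 2 = 196
196 / 2 = 98
98 / 2 = 49
49 / 2 = 24
24 / 2 = 12
12 / 2 = 6
6 / 2 = 3
3 / 2 = 1
Reached 1 after 11 halvings

11


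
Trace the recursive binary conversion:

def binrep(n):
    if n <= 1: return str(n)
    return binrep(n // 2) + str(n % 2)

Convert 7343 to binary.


binrep(7343) = binrep(3671) + '1'
binrep(3671) = binrep(1835) + '1'
binrep(1835) = binrep(917) + '1'
binrep(917) = binrep(458) + '1'
binrep(458) = binrep(229) + '0'
binrep(229) = binrep(114) + '1'
binrep(114) = binrep(57) + '0'
binrep(57) = binrep(28) + '1'
binrep(28) = binrep(14) + '0'
binrep(14) = binrep(7) + '0'
binrep(7) = binrep(3) + '1'
binrep(3) = binrep(1) + '1'
binrep(1) = '1'  (base case)
Concatenating: '1' + '1' + '1' + '0' + '0' + '1' + '0' + '1' + '0' + '1' + '1' + '1' + '1' = '1110010101111'

1110010101111


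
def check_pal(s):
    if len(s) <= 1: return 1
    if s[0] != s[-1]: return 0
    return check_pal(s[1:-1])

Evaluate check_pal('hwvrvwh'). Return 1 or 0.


check_pal('hwvrvwh'): s[0]='h' == s[-1]='h' -> check check_pal('wvrvw')
check_pal('wvrvw'): s[0]='w' == s[-1]='w' -> check check_pal('vrv')
check_pal('vrv'): s[0]='v' == s[-1]='v' -> check check_pal('r')
check_pal('r'): len <= 1 -> return 1  (base case)
Result: 1 (palindrome)

1


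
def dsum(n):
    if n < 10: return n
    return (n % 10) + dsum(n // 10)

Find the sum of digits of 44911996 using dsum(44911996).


dsum(44911996) = 6 + dsum(4491199)
dsum(4491199) = 9 + dsum(449119)
dsum(449119) = 9 + dsum(44911)
dsum(44911) = 1 + dsum(4491)
dsum(4491) = 1 + dsum(449)
dsum(449) = 9 + dsum(44)
dsum(44) = 4 + dsum(4)
dsum(4) = 4  (base case)
Total: 6 + 9 + 9 + 1 + 1 + 9 + 4 + 4 = 43

43


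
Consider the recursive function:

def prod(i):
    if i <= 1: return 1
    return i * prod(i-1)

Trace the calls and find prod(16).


prod(16)
= 16 * prod(15)
= 16 * 15 * prod(14)
= 16 * 15 * 14 * prod(13)
= 16 * 15 * 14 * 13 * prod(12)
= 16 * 15 * 14 * 13 * 12 * prod(11)
= 16 * 15 * 14 * 13 * 12 * 11 * prod(10)
= 16 * 15 * 14 * 13 * 12 * 11 * 10 * prod(9)
= 16 * 15 * 14 * 13 * 12 * 11 * 10 * 9 * prod(8)
= 16 * 15 * 14 * 13 * 12 * 11 * 10 * 9 * 8 * prod(7)
= 16 * 15 * 14 * 13 * 12 * 11 * 10 * 9 * 8 * 7 * prod(6)
= 16 * 15 * 14 * 13 * 12 * 11 * 10 * 9 * 8 * 7 * 6 * prod(5)
= 16 * 15 * 14 * 13 * 12 * 11 * 10 * 9 * 8 * 7 * 6 * 5 * prod(4)
= 16 * 15 * 14 * 13 * 12 * 11 * 10 * 9 * 8 * 7 * 6 * 5 * 4 * prod(3)
= 16 * 15 * 14 * 13 * 12 * 11 * 10 * 9 * 8 * 7 * 6 * 5 * 4 * 3 * prod(2)
= 16 * 15 * 14 * 13 * 12 * 11 * 10 * 9 * 8 * 7 * 6 * 5 * 4 * 3 * 2 * prod(1)
= 16 * 15 * 14 * 13 * 12 * 11 * 10 * 9 * 8 * 7 * 6 * 5 * 4 * 3 * 2 * 1
= 20922789888000

20922789888000


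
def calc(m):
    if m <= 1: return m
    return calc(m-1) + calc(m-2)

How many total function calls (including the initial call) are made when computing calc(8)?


Let C(n) = total calls for calc(n)
C(0) = 1, C(1) = 1
C(2) = 1 + C(1) + C(0) = 1 + 1 + 1 = 3
C(3) = 1 + C(2) + C(1) = 1 + 3 + 1 = 5
C(4) = 1 + C(3) + C(2) = 1 + 5 + 3 = 9
C(5) = 1 + C(4) + C(3) = 1 + 9 + 5 = 15
C(6) = 1 + C(5) + C(4) = 1 + 15 + 9 = 25
C(7) = 1 + C(6) + C(5) = 1 + 25 + 15 = 41
C(8) = 1 + C(7) + C(6) = 1 + 41 + 25 = 67

67


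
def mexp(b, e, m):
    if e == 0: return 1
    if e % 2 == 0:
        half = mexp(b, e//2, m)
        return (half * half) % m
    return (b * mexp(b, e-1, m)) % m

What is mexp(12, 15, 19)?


mexp(12, 15, 19): e is odd, compute mexp(12, 14, 19)
  mexp(12, 14, 19): e is even, compute mexp(12, 7, 19)
    mexp(12, 7, 19): e is odd, compute mexp(12, 6, 19)
      mexp(12, 6, 19): e is even, compute mexp(12, 3, 19)
        mexp(12, 3, 19): e is odd, compute mexp(12, 2, 19)
          mexp(12, 2, 19): e is even, compute mexp(12, 1, 19)
          mexp(12, 1, 19): e is odd, compute mexp(12, 0, 19)
          mexp(12, 0, 19) = 1
          (12 * 1) % 19 = 12
          half=12, (12*12) % 19 = 11
        (12 * 11) % 19 = 18
      half=18, (18*18) % 19 = 1
    (12 * 1) % 19 = 12
  half=12, (12*12) % 19 = 11
(12 * 11) % 19 = 18

18


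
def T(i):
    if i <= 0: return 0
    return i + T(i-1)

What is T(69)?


T(69)
= 69 + 68 + 67 + 66 + 65 + 64 + 63 + 62 + 61 + 60 + 59 + 58 + 57 + 56 + 55 + 54 + 53 + 52 + 51 + 50 + 49 + 48 + 47 + 46 + 45 + 44 + 43 + 42 + 41 + 40 + 39 + 38 + 37 + 36 + 35 + 34 + 33 + 32 + 31 + 30 + 29 + 28 + 27 + 26 + 25 + 24 + 23 + 22 + 21 + 20 + 19 + 18 + 17 + 16 + 15 + 14 + 13 + 12 + 11 + 10 + 9 + 8 + 7 + 6 + 5 + 4 + 3 + 2 + 1 + T(0)
= 69 + 68 + 67 + 66 + 65 + 64 + 63 + 62 + 61 + 60 + 59 + 58 + 57 + 56 + 55 + 54 + 53 + 52 + 51 + 50 + 49 + 48 + 47 + 46 + 45 + 44 + 43 + 42 + 41 + 40 + 39 + 38 + 37 + 36 + 35 + 34 + 33 + 32 + 31 + 30 + 29 + 28 + 27 + 26 + 25 + 24 + 23 + 22 + 21 + 20 + 19 + 18 + 17 + 16 + 15 + 14 + 13 + 12 + 11 + 10 + 9 + 8 + 7 + 6 + 5 + 4 + 3 + 2 + 1 + 0
= 2415

2415


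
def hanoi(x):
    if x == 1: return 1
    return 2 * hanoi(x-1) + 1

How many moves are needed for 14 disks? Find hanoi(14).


hanoi(14) = 2 * hanoi(13) + 1
hanoi(13) = 2 * hanoi(12) + 1
hanoi(12) = 2 * hanoi(11) + 1
hanoi(11) = 2 * hanoi(10) + 1
hanoi(10) = 2 * hanoi(9) + 1
hanoi(9) = 2 * hanoi(8) + 1
hanoi(8) = 2 * hanoi(7) + 1
hanoi(7) = 2 * hanoi(6) + 1
hanoi(6) = 2 * hanoi(5) + 1
hanoi(5) = 2 * hanoi(4) + 1
hanoi(4) = 2 * hanoi(3) + 1
hanoi(3) = 2 * hanoi(2) + 1
hanoi(2) = 2 * hanoi(1) + 1
hanoi(1) = 1  (base case)
hanoi(2) = 2 * 1 + 1 = 3
hanoi(3) = 2 * 3 + 1 = 7
hanoi(4) = 2 * 7 + 1 = 15
hanoi(5) = 2 * 15 + 1 = 31
hanoi(6) = 2 * 31 + 1 = 63
hanoi(7) = 2 * 63 + 1 = 127
hanoi(8) = 2 * 127 + 1 = 255
hanoi(9) = 2 * 255 + 1 = 511
hanoi(10) = 2 * 511 + 1 = 1023
hanoi(11) = 2 * 1023 + 1 = 2047
hanoi(12) = 2 * 2047 + 1 = 4095
hanoi(13) = 2 * 4095 + 1 = 8191
hanoi(14) = 2 * 8191 + 1 = 16383

16383


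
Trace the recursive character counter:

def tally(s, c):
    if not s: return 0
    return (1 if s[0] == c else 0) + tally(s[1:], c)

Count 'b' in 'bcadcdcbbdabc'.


s[0]='b' == 'b' -> 1
s[0]='c' != 'b' -> 0
s[0]='a' != 'b' -> 0
s[0]='d' != 'b' -> 0
s[0]='c' != 'b' -> 0
s[0]='d' != 'b' -> 0
s[0]='c' != 'b' -> 0
s[0]='b' == 'b' -> 1
s[0]='b' == 'b' -> 1
s[0]='d' != 'b' -> 0
s[0]='a' != 'b' -> 0
s[0]='b' == 'b' -> 1
s[0]='c' != 'b' -> 0
Sum: 1 + 0 + 0 + 0 + 0 + 0 + 0 + 1 + 1 + 0 + 0 + 1 + 0 = 4

4
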